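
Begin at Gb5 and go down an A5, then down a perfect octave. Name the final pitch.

Cbb4

An augmented fifth down from Gb5 is Cbb5.
A perfect octave down from Cbb5 is Cbb4.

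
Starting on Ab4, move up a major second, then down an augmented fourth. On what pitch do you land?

Ab4 up a major second → Bb4 (2 semitones).
Bb4 down an augmented fourth → Fb4 (6 semitones).

Fb4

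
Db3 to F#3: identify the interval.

D to F spans three letter names (D-E-F), so the interval is some kind of third.
The major third is 4 semitones; here we have 5, one semitone wider: augmented.

augmented third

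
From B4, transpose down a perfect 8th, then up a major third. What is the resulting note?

D#4

Down a perfect octave from B4: B3 (12 semitones down).
B3 up a major third → D#4 (4 semitones).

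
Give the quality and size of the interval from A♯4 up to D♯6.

A to D spans four letter names (A-B-C-D), plus an octave — that makes it an eleventh of some quality.
Counting semitones, A#4→D#6 is 17, which is the perfect eleventh.
(Equivalently, a compound perfect fourth: a perfect fourth plus an octave.)

P11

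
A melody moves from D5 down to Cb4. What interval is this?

Descending from D5 to Cb4 is the same interval as ascending Cb4 to D5.
C to D spans two letter names (C-D), plus an octave, so the interval is some kind of ninth.
Cb4 to D5 spans 15 semitones — one semitone wider than the major ninth (14) — giving an augmented ninth.
(Equivalently, a compound augmented second: an augmented second plus an octave.)

augmented 9th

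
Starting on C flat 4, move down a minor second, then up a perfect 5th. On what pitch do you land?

F 4

Down a minor second from Cb4: Bb3 (1 semitone down).
A perfect fifth up from Bb3 is F4.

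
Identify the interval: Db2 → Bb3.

M13

D to B spans six letter names (D-E-F-G-A-B), plus an octave, so the interval is some kind of thirteenth.
The major thirteenth spans 21 semitones, and Db2 to Bb3 is exactly 21 semitones — so this is a major thirteenth.
(Equivalently, a compound major sixth: a major sixth plus an octave.)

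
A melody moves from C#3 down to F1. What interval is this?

augmented twelfth

Descending from C#3 to F1 is the same interval as ascending F1 to C#3.
F to C spans five letter names (F-G-A-B-C), plus an octave, so the interval is some kind of twelfth.
A perfect twelfth would be 19 semitones; F1 to C#3 is 20, one semitone wider, so the interval is augmented.
(Equivalently, a compound augmented fifth: an augmented fifth plus an octave.)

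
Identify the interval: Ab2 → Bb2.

major second

A to B spans two letter names (A-B) — that makes it a second of some quality.
Ab2 to Bb2 is 2 semitones, matching the major second exactly, so the quality is major.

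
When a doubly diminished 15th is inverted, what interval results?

AA1

First reduce the compound doubly diminished fifteenth to its simple form, a doubly diminished octave.
The rule of nine gives the new number: 9 − 8 = 1, so an octave becomes a unison.
The quality also flips — doubly diminished becomes doubly augmented — giving a doubly augmented unison.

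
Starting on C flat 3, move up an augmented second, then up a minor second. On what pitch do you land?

E flat 3

Cb3 up an augmented second → D3 (3 semitones).
Up a minor second from D3: Eb3 (1 semitone up).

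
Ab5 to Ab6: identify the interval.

A to A is the same letter name, plus an octave — that makes it an octave of some quality.
Ab5 to Ab6 is 12 semitones, matching the perfect octave exactly, so the quality is perfect.

perfect octave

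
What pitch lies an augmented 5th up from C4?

G#4

Five letter names up from C: G.
Moving 8 semitones up from C4 (the size of an augmented fifth) reaches G#4.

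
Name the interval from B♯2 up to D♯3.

B to D spans three letter names (B-C-D): a third.
A major third would be 4 semitones, but B#2 to D#3 is 3 — one semitone narrower, making it a minor third.

m3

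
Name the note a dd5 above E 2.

Counting five letter names up from E lands on B.
Moving 5 semitones up from E2 (the size of a doubly diminished fifth) reaches Bbb2.

B double-flat 2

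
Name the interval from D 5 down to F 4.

Descending from D5 to F4 is the same interval as ascending F4 to D5.
F to D spans six letter names (F-G-A-B-C-D): a sixth.
The major sixth spans 9 semitones, and F4 to D5 is exactly 9 semitones — so this is a major sixth.

M6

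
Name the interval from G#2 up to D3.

G to D spans five letter names (G-A-B-C-D): a fifth.
G#2 to D3 spans 6 semitones — one semitone narrower than the perfect fifth (7) — giving a diminished fifth.

diminished 5th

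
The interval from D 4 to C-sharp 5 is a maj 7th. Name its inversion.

Inverted interval numbers add to nine, so a seventh pairs with a second (7 + 2 = 9).
And major becomes minor under inversion, so we get a minor second.

minor 2nd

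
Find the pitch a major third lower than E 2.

The third takes the letter from E down to C.
A major third is 4 semitones; 4 semitones down from E2 gives C2.

C 2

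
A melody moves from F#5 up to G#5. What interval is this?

M2

F to G spans two letter names (F-G), so the interval is some kind of second.
F#5 to G#5 is 2 semitones, matching the major second exactly, so the quality is major.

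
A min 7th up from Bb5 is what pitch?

Ab6

Counting seven letter names up from B lands on A.
A minor seventh is 10 semitones; 10 semitones up from Bb5 gives Ab6.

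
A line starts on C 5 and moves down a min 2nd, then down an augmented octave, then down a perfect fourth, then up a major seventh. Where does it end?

A minor second down from C5 is B4.
B4 down an augmented octave → Bb3 (13 semitones).
Down a perfect fourth from Bb3: F3 (5 semitones down).
Up a major seventh from F3: E4 (11 semitones up).

E 4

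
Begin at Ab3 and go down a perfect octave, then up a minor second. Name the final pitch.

Bbb2

Ab3 down a perfect octave → Ab2 (12 semitones).
Ab2 up a minor second → Bbb2 (1 semitone).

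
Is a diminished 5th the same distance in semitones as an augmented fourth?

Yes

Both span 6 semitones: a diminished fifth and an augmented fourth are the same chromatic distance.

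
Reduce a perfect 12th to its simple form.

P5

Each octave removed subtracts seven from the number: 12 − 7 = 5.
So a perfect twelfth is an octave plus a perfect fifth. The quality is unchanged.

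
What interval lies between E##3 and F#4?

diminished ninth

E to F spans two letter names (E-F), plus an octave: a ninth.
E##3 to F#4 spans 12 semitones — two semitones narrower than the major ninth (14) — giving a diminished ninth.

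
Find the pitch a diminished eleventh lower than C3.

Counting four letter names plus an octave down from C lands on G.
Moving 16 semitones down from C3 (the size of a diminished eleventh) reaches G#1.

G#1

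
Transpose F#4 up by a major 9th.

G#5

The ninth's letter: F up two letter names plus an octave → G.
A major ninth spans 14 semitones, so from F#4 the target pitch is G#5.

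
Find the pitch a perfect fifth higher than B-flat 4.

F 5

Five letter names up from B: F.
A perfect fifth spans 7 semitones, so from Bb4 the target pitch is F5.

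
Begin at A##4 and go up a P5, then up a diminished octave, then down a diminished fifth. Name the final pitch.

A##5

Up a perfect fifth from A##4: E##5 (7 semitones up).
Up a diminished octave from E##5: E#6 (11 semitones up).
Down a diminished fifth from E#6: A##5 (6 semitones down).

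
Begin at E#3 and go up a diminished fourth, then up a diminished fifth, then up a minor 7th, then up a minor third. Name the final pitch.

Fb5

A diminished fourth up from E#3 is A3.
A3 up a diminished fifth → Eb4 (6 semitones).
A minor seventh up from Eb4 is Db5.
Up a minor third from Db5: Fb5 (3 semitones up).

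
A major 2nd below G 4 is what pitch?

F 4

The second takes the letter from G down to F.
A major second is 2 semitones; 2 semitones down from G4 gives F4.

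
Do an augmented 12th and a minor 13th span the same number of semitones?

Yes

Both span 20 semitones: an augmented twelfth and a minor thirteenth are the same chromatic distance.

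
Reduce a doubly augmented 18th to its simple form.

Take out 2 octaves (14 from the number): 18 − 14 = 4.
Quality carries through unchanged, so the simple form is a doubly augmented fourth.

doubly augmented fourth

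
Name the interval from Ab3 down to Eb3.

Descending from Ab3 to Eb3 is the same interval as ascending Eb3 to Ab3.
E to A spans four letter names (E-F-G-A) — that makes it a fourth of some quality.
Counting semitones, Eb3→Ab3 is 5, which is the perfect fourth.

perfect fourth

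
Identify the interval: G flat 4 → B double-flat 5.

G to B spans three letter names (G-A-B), plus an octave — that makes it a tenth of some quality.
A major tenth would be 16 semitones, but Gb4 to Bbb5 is 15 — one semitone narrower, making it a minor tenth.
(Equivalently, a compound minor third: a minor third plus an octave.)

minor tenth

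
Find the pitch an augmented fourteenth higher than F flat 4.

Counting seven letter names plus an octave up from F lands on E.
An augmented fourteenth is 24 semitones; 24 semitones up from Fb4 gives E6.

E 6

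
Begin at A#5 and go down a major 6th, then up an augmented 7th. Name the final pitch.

B##5

A major sixth down from A#5 is C#5.
An augmented seventh up from C#5 is B##5.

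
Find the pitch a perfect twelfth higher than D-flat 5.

Five letters up from D (plus an octave) reaches A.
A perfect twelfth is 19 semitones; 19 semitones up from Db5 gives Ab6.

A-flat 6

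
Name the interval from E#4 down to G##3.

Descending from E#4 to G##3 is the same interval as ascending G##3 to E#4.
G to E spans six letter names (G-A-B-C-D-E): a sixth.
At 8 semitones, G##3→E#4 falls one short of a major sixth: minor.

m6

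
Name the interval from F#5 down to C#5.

P4

Descending from F#5 to C#5 is the same interval as ascending C#5 to F#5.
C to F spans four letter names (C-D-E-F): a fourth.
C#5 to F#5 is 5 semitones, matching the perfect fourth exactly, so the quality is perfect.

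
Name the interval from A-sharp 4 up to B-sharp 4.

major second

A to B spans two letter names (A-B), so the interval is some kind of second.
Counting semitones, A#4→B#4 is 2, which is the major second.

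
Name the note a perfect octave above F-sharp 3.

The letter stays F (same as the start), shifted an octave up.
A perfect octave spans 12 semitones, so from F#3 the target pitch is F#4.

F-sharp 4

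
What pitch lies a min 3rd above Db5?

Fb5

Three letter names up from D: F.
A minor third spans 3 semitones, so from Db5 the target pitch is Fb5.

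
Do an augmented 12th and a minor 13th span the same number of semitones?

An augmented twelfth = 20 semitones = a minor thirteenth; enharmonically equal.

Yes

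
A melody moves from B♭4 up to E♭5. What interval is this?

B to E spans four letter names (B-C-D-E) — that makes it a fourth of some quality.
Bb4 to Eb5 is 5 semitones, matching the perfect fourth exactly, so the quality is perfect.

perfect fourth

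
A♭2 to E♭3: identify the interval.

perfect fifth

A to E spans five letter names (A-B-C-D-E), so the interval is some kind of fifth.
Ab2 to Eb3 is 7 semitones, matching the perfect fifth exactly, so the quality is perfect.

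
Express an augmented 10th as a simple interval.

augmented 3rd

Each octave removed subtracts seven from the number: 10 − 7 = 3.
So an augmented tenth is an octave plus an augmented third. The quality is unchanged.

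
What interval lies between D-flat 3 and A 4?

D to A spans five letter names (D-E-F-G-A), plus an octave — that makes it a twelfth of some quality.
Db3 to A4 spans 20 semitones — one semitone wider than the perfect twelfth (19) — giving an augmented twelfth.
(Equivalently, a compound augmented fifth: an augmented fifth plus an octave.)

augmented twelfth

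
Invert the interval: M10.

minor sixth

First reduce the compound major tenth to its simple form, a major third.
Inverted interval numbers add to nine, so a third pairs with a sixth (3 + 6 = 9).
And major becomes minor under inversion, so we get a minor sixth.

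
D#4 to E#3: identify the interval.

Descending from D#4 to E#3 is the same interval as ascending E#3 to D#4.
E to D spans seven letter names (E-F-G-A-B-C-D), so the interval is some kind of seventh.
At 10 semitones, E#3→D#4 falls one short of a major seventh: minor.

minor seventh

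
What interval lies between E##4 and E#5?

E to E is the same letter name, plus an octave — that makes it an octave of some quality.
A perfect octave would be 12 semitones; E##4 to E#5 is 11, one semitone narrower, so the interval is diminished.

diminished octave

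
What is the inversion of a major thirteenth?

First reduce the compound major thirteenth to its simple form, a major sixth.
Interval numbers invert to sum to nine: 6 + 3 = 9, so a sixth inverts to a third.
The quality also flips — major becomes minor — giving a minor third.

minor third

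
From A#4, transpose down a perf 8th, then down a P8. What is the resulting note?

A#2

Down a perfect octave from A#4: A#3 (12 semitones down).
A perfect octave down from A#3 is A#2.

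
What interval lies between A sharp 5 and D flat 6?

A to D spans four letter names (A-B-C-D), so the interval is some kind of fourth.
A#5 to Db6 spans 3 semitones — two semitones narrower than the perfect fourth (5) — giving a doubly diminished fourth.

dd4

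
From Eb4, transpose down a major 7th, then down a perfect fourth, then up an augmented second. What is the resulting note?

D3

Eb4 down a major seventh → Fb3 (11 semitones).
A perfect fourth down from Fb3 is Cb3.
Cb3 up an augmented second → D3 (3 semitones).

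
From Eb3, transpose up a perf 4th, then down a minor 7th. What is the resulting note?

A perfect fourth up from Eb3 is Ab3.
A minor seventh down from Ab3 is Bb2.

Bb2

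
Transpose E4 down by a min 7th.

F#3

The seventh takes the letter from E down to F.
A minor seventh is 10 semitones; 10 semitones down from E4 gives F#3.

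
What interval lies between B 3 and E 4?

B to E spans four letter names (B-C-D-E) — that makes it a fourth of some quality.
The perfect fourth spans 5 semitones, and B3 to E4 is exactly 5 semitones — so this is a perfect fourth.

P4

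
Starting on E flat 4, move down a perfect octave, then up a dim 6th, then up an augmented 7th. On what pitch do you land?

A perfect octave down from Eb4 is Eb3.
Up a diminished sixth from Eb3: Cbb4 (7 semitones up).
An augmented seventh up from Cbb4 is Bb4.

B flat 4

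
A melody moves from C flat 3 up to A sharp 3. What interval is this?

C to A spans six letter names (C-D-E-F-G-A), so the interval is some kind of sixth.
Cb3 to A#3 spans 11 semitones — two semitones wider than the major sixth (9) — giving a doubly augmented sixth.

doubly augmented sixth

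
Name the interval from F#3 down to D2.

major tenth

Descending from F#3 to D2 is the same interval as ascending D2 to F#3.
D to F spans three letter names (D-E-F), plus an octave: a tenth.
Counting semitones, D2→F#3 is 16, which is the major tenth.
(Equivalently, a compound major third: a major third plus an octave.)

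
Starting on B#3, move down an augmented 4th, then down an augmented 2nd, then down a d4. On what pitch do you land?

Down an augmented fourth from B#3: F#3 (6 semitones down).
An augmented second down from F#3 is Eb3.
Down a diminished fourth from Eb3: B2 (4 semitones down).

B2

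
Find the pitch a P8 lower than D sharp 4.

For an octave the letter name doesn't change: still D, an octave down.
A perfect octave is 12 semitones; 12 semitones down from D#4 gives D#3.

D sharp 3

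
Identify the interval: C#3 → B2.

major second

Descending from C#3 to B2 is the same interval as ascending B2 to C#3.
B to C spans two letter names (B-C), so the interval is some kind of second.
B2 to C#3 is 2 semitones, matching the major second exactly, so the quality is major.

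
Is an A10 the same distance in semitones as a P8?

An augmented tenth is 17 semitones but a perfect octave is 12 semitones — different sizes.

No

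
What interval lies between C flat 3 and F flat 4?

C to F spans four letter names (C-D-E-F), plus an octave, so the interval is some kind of eleventh.
The perfect eleventh spans 17 semitones, and Cb3 to Fb4 is exactly 17 semitones — so this is a perfect eleventh.
(Equivalently, a compound perfect fourth: a perfect fourth plus an octave.)

P11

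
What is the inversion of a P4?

perfect 5th

Inverted interval numbers add to nine, so a fourth pairs with a fifth (4 + 5 = 9).
The quality also flips — perfect stays perfect — giving a perfect fifth.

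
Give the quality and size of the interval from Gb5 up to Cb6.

perfect fourth

G to C spans four letter names (G-A-B-C) — that makes it a fourth of some quality.
Gb5 to Cb6 is 5 semitones, matching the perfect fourth exactly, so the quality is perfect.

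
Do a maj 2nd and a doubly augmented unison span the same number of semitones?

Yes

A major second spans 2 semitones, and a doubly augmented unison also spans 2 semitones — they're enharmonic.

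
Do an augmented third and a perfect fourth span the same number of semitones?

Yes

Both span 5 semitones: an augmented third and a perfect fourth are the same chromatic distance.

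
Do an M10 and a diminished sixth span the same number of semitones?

A major tenth is 16 semitones but a diminished sixth is 7 semitones — different sizes.

No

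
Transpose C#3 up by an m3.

E3

Three letter names up from C: E.
A minor third spans 3 semitones, so from C#3 the target pitch is E3.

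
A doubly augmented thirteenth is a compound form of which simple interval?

Each octave removed subtracts seven from the number: 13 − 7 = 6.
So a doubly augmented thirteenth is an octave plus a doubly augmented sixth. The quality is unchanged.

AA6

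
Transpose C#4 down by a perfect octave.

C#3

An octave keeps the letter name C, an octave down from C.
Moving 12 semitones down from C#4 (the size of a perfect octave) reaches C#3.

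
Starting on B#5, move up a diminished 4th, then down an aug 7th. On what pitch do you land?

A diminished fourth up from B#5 is E6.
An augmented seventh down from E6 is Fb5.

Fb5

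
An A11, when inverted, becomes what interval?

diminished 5th

First reduce the compound augmented eleventh to its simple form, an augmented fourth.
Inverted interval numbers add to nine, so a fourth pairs with a fifth (4 + 5 = 9).
The quality also flips — augmented becomes diminished — giving a diminished fifth.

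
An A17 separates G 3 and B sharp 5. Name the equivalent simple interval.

Subtracting seven from the interval number removes an octave: 17 − 14 = 3.
Quality carries through unchanged, so the simple form is an augmented third.

augmented 3rd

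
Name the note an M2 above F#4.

Two letter names up from F: G.
A major second spans 2 semitones, so from F#4 the target pitch is G#4.

G#4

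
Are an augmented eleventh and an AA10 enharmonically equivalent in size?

Yes

An augmented eleventh spans 18 semitones, and a doubly augmented tenth also spans 18 semitones — they're enharmonic.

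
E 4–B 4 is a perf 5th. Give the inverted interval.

The rule of nine gives the new number: 9 − 5 = 4, so a fifth becomes a fourth.
The quality also flips — perfect stays perfect — giving a perfect fourth.

P4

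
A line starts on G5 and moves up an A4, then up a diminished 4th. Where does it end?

F6

Up an augmented fourth from G5: C#6 (6 semitones up).
Up a diminished fourth from C#6: F6 (4 semitones up).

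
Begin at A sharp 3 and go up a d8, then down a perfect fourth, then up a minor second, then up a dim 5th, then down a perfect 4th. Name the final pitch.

Up a diminished octave from A#3: A4 (11 semitones up).
Down a perfect fourth from A4: E4 (5 semitones down).
Up a minor second from E4: F4 (1 semitone up).
A diminished fifth up from F4 is Cb5.
A perfect fourth down from Cb5 is Gb4.

G flat 4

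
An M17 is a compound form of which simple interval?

Take out 2 octaves (14 from the number): 17 − 14 = 3.
That makes a major seventeenth a compound major third — 2 octaves plus a major third.

major third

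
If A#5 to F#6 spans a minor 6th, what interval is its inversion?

The rule of nine gives the new number: 9 − 6 = 3, so a sixth becomes a third.
Quality inverts too: minor becomes major. That makes the inversion a major third.

major 3rd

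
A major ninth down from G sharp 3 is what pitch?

F sharp 2

Counting two letter names plus an octave down from G lands on F.
A major ninth is 14 semitones; 14 semitones down from G#3 gives F#2.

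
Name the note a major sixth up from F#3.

D#4

Counting six letter names up from F lands on D.
A major sixth is 9 semitones; 9 semitones up from F#3 gives D#4.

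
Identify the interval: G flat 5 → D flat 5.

Descending from Gb5 to Db5 is the same interval as ascending Db5 to Gb5.
D to G spans four letter names (D-E-F-G), so the interval is some kind of fourth.
Db5 to Gb5 is 5 semitones, matching the perfect fourth exactly, so the quality is perfect.

perfect 4th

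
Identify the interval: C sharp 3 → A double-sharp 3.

C to A spans six letter names (C-D-E-F-G-A), so the interval is some kind of sixth.
C#3 to A##3 spans 10 semitones — one semitone wider than the major sixth (9) — giving an augmented sixth.

augmented sixth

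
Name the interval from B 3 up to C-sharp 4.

B to C spans two letter names (B-C) — that makes it a second of some quality.
Counting semitones, B3→C#4 is 2, which is the major second.

major second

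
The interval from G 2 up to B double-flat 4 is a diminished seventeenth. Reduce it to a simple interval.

diminished 3rd

Take out 2 octaves (14 from the number): 17 − 14 = 3.
That makes a diminished seventeenth a compound diminished third — 2 octaves plus a diminished third.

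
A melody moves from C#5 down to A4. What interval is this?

major third

Descending from C#5 to A4 is the same interval as ascending A4 to C#5.
A to C spans three letter names (A-B-C), so the interval is some kind of third.
Counting semitones, A4→C#5 is 4, which is the major third.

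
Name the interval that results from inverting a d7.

A2

Interval numbers invert to sum to nine: 7 + 2 = 9, so a seventh inverts to a second.
The quality also flips — diminished becomes augmented — giving an augmented second.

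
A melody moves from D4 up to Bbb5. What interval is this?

D to B spans six letter names (D-E-F-G-A-B), plus an octave: a thirteenth.
A major thirteenth would be 21 semitones; D4 to Bbb5 is 19, two semitones narrower, so the interval is diminished.
(Equivalently, a compound diminished sixth: a diminished sixth plus an octave.)

diminished 13th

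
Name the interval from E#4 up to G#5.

m10

E to G spans three letter names (E-F-G), plus an octave: a tenth.
At 15 semitones, E#4→G#5 falls one short of a major tenth: minor.
(Equivalently, a compound minor third: a minor third plus an octave.)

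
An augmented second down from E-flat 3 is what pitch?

D-double-flat 3

Two letter names down from E: D.
Moving 3 semitones down from Eb3 (the size of an augmented second) reaches Dbb3.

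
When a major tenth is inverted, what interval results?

First reduce the compound major tenth to its simple form, a major third.
Inverted interval numbers add to nine, so a third pairs with a sixth (3 + 6 = 9).
Quality inverts too: major becomes minor. That makes the inversion a minor sixth.

m6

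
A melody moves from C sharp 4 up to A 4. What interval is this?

minor 6th

C to A spans six letter names (C-D-E-F-G-A): a sixth.
A major sixth would be 9 semitones, but C#4 to A4 is 8 — one semitone narrower, making it a minor sixth.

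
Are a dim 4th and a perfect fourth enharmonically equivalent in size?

No

4 semitones (diminished fourth) vs 5 semitones (perfect fourth): not equal.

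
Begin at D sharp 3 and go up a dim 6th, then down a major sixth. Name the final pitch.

Up a diminished sixth from D#3: Bb3 (7 semitones up).
Down a major sixth from Bb3: Db3 (9 semitones down).

D flat 3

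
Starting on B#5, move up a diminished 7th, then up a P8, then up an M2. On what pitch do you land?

Up a diminished seventh from B#5: A6 (9 semitones up).
A6 up a perfect octave → A7 (12 semitones).
Up a major second from A7: B7 (2 semitones up).

B7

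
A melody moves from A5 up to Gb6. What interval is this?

A to G spans seven letter names (A-B-C-D-E-F-G) — that makes it a seventh of some quality.
A5 to Gb6 spans 9 semitones — two semitones narrower than the major seventh (11) — giving a diminished seventh.

d7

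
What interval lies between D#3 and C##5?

D to C spans seven letter names (D-E-F-G-A-B-C), plus an octave: a fourteenth.
D#3 to C##5 is 23 semitones, matching the major fourteenth exactly, so the quality is major.
(Equivalently, a compound major seventh: a major seventh plus an octave.)

major fourteenth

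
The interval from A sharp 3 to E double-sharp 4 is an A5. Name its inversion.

Inverted interval numbers add to nine, so a fifth pairs with a fourth (5 + 4 = 9).
The quality also flips — augmented becomes diminished — giving a diminished fourth.

d4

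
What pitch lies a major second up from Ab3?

Bb3

Two letter names up from A: B.
A major second is 2 semitones; 2 semitones up from Ab3 gives Bb3.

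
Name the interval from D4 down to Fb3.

augmented sixth

Descending from D4 to Fb3 is the same interval as ascending Fb3 to D4.
F to D spans six letter names (F-G-A-B-C-D), so the interval is some kind of sixth.
A major sixth would be 9 semitones; Fb3 to D4 is 10, one semitone wider, so the interval is augmented.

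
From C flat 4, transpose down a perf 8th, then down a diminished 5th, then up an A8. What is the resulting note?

A perfect octave down from Cb4 is Cb3.
Down a diminished fifth from Cb3: F2 (6 semitones down).
An augmented octave up from F2 is F#3.

F sharp 3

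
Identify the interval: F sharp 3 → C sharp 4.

perfect 5th

F to C spans five letter names (F-G-A-B-C) — that makes it a fifth of some quality.
F#3 to C#4 is 7 semitones, matching the perfect fifth exactly, so the quality is perfect.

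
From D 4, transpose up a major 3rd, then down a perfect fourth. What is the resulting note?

A major third up from D4 is F#4.
A perfect fourth down from F#4 is C#4.

C sharp 4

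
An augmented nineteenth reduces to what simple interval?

augmented fifth

Subtracting seven from the interval number removes an octave: 19 − 14 = 5.
That makes an augmented nineteenth a compound augmented fifth — 2 octaves plus an augmented fifth.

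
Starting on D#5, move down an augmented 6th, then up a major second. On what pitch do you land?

G4

Down an augmented sixth from D#5: F4 (10 semitones down).
Up a major second from F4: G4 (2 semitones up).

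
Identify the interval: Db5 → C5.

Descending from Db5 to C5 is the same interval as ascending C5 to Db5.
C to D spans two letter names (C-D), so the interval is some kind of second.
At 1 semitone, C5→Db5 falls one short of a major second: minor.

minor 2nd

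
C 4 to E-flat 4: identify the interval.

minor third

C to E spans three letter names (C-D-E), so the interval is some kind of third.
C4 to Eb4 is 3 semitones, a half step short of the major third (4), so this is minor.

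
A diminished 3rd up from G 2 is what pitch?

Counting three letter names up from G lands on B.
Moving 2 semitones up from G2 (the size of a diminished third) reaches Bbb2.

B double-flat 2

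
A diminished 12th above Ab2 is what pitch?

Ebb4

The twelfth's letter: A up five letter names plus an octave → E.
Moving 18 semitones up from Ab2 (the size of a diminished twelfth) reaches Ebb4.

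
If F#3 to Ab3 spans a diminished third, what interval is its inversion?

Inverted interval numbers add to nine, so a third pairs with a sixth (3 + 6 = 9).
And diminished becomes augmented under inversion, so we get an augmented sixth.

augmented sixth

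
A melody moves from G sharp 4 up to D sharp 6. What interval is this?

G to D spans five letter names (G-A-B-C-D), plus an octave — that makes it a twelfth of some quality.
Counting semitones, G#4→D#6 is 19, which is the perfect twelfth.
(Equivalently, a compound perfect fifth: a perfect fifth plus an octave.)

perfect twelfth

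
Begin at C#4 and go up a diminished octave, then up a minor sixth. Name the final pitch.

A diminished octave up from C#4 is C5.
A minor sixth up from C5 is Ab5.

Ab5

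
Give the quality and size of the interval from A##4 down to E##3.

Descending from A##4 to E##3 is the same interval as ascending E##3 to A##4.
E to A spans four letter names (E-F-G-A), plus an octave: an eleventh.
The perfect eleventh spans 17 semitones, and E##3 to A##4 is exactly 17 semitones — so this is a perfect eleventh.
(Equivalently, a compound perfect fourth: a perfect fourth plus an octave.)

perfect 11th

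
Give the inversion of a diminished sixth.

Interval numbers invert to sum to nine: 6 + 3 = 9, so a sixth inverts to a third.
Quality inverts too: diminished becomes augmented. That makes the inversion an augmented third.

A3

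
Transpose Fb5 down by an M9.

Ebb4

Counting two letter names plus an octave down from F lands on E.
Moving 14 semitones down from Fb5 (the size of a major ninth) reaches Ebb4.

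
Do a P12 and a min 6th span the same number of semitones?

No

19 semitones (perfect twelfth) vs 8 semitones (minor sixth): not equal.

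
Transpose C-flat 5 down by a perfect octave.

The letter stays C (same as the start), shifted an octave down.
A perfect octave is 12 semitones; 12 semitones down from Cb5 gives Cb4.

C-flat 4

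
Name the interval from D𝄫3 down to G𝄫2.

Descending from Dbb3 to Gbb2 is the same interval as ascending Gbb2 to Dbb3.
G to D spans five letter names (G-A-B-C-D) — that makes it a fifth of some quality.
Gbb2 to Dbb3 is 7 semitones, matching the perfect fifth exactly, so the quality is perfect.

P5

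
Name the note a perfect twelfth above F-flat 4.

C-flat 6

Counting five letter names plus an octave up from F lands on C.
A perfect twelfth is 19 semitones; 19 semitones up from Fb4 gives Cb6.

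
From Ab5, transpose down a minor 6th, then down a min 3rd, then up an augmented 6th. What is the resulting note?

F##5

A minor sixth down from Ab5 is C5.
Down a minor third from C5: A4 (3 semitones down).
A4 up an augmented sixth → F##5 (10 semitones).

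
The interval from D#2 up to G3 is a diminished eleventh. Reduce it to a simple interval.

diminished 4th

Subtracting seven from the interval number removes an octave: 11 − 7 = 4.
So a diminished eleventh is an octave plus a diminished fourth. The quality is unchanged.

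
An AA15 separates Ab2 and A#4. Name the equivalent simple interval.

doubly augmented 8th

Subtracting seven from the interval number removes an octave: 15 − 7 = 8.
So a doubly augmented fifteenth is an octave plus a doubly augmented octave. The quality is unchanged.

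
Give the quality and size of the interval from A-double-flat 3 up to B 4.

A to B spans two letter names (A-B), plus an octave, so the interval is some kind of ninth.
The major ninth is 14 semitones; here we have 16, two semitones wider: doubly augmented.
(Equivalently, a compound doubly augmented second: a doubly augmented second plus an octave.)

AA9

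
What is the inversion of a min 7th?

Inverted interval numbers add to nine, so a seventh pairs with a second (7 + 2 = 9).
The quality also flips — minor becomes major — giving a major second.

major 2nd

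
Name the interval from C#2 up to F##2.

C to F spans four letter names (C-D-E-F): a fourth.
A perfect fourth would be 5 semitones; C#2 to F##2 is 6, one semitone wider, so the interval is augmented.

A4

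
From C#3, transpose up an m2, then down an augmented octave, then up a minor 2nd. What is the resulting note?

Ebb2

Up a minor second from C#3: D3 (1 semitone up).
Down an augmented octave from D3: Db2 (13 semitones down).
A minor second up from Db2 is Ebb2.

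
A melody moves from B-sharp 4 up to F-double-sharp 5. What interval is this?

perfect fifth

B to F spans five letter names (B-C-D-E-F), so the interval is some kind of fifth.
B#4 to F##5 is 7 semitones, matching the perfect fifth exactly, so the quality is perfect.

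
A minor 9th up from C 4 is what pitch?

Two letters up from C (plus an octave) reaches D.
A minor ninth spans 13 semitones, so from C4 the target pitch is Db5.

D-flat 5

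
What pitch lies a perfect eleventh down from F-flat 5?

C-flat 4

The eleventh's letter: F down four letter names plus an octave → C.
Moving 17 semitones down from Fb5 (the size of a perfect eleventh) reaches Cb4.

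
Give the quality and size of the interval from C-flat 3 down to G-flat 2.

perfect fourth

Descending from Cb3 to Gb2 is the same interval as ascending Gb2 to Cb3.
G to C spans four letter names (G-A-B-C): a fourth.
Gb2 to Cb3 is 5 semitones, matching the perfect fourth exactly, so the quality is perfect.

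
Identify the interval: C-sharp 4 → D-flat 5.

C to D spans two letter names (C-D), plus an octave — that makes it a ninth of some quality.
The major ninth is 14 semitones; here we have 12, two semitones narrower: diminished.

diminished ninth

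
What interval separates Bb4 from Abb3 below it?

augmented 9th

Descending from Bb4 to Abb3 is the same interval as ascending Abb3 to Bb4.
A to B spans two letter names (A-B), plus an octave: a ninth.
Abb3 to Bb4 spans 15 semitones — one semitone wider than the major ninth (14) — giving an augmented ninth.
(Equivalently, a compound augmented second: an augmented second plus an octave.)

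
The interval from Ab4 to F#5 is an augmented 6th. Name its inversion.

The rule of nine gives the new number: 9 − 6 = 3, so a sixth becomes a third.
And augmented becomes diminished under inversion, so we get a diminished third.

diminished third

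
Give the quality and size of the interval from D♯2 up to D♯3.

D to D is the same letter name, plus an octave: an octave.
The perfect octave spans 12 semitones, and D#2 to D#3 is exactly 12 semitones — so this is a perfect octave.

P8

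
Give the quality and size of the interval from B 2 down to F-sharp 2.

Descending from B2 to F#2 is the same interval as ascending F#2 to B2.
F to B spans four letter names (F-G-A-B) — that makes it a fourth of some quality.
Counting semitones, F#2→B2 is 5, which is the perfect fourth.

P4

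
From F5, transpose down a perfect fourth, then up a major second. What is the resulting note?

D5

F5 down a perfect fourth → C5 (5 semitones).
Up a major second from C5: D5 (2 semitones up).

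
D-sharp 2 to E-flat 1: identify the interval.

A7

Descending from D#2 to Eb1 is the same interval as ascending Eb1 to D#2.
E to D spans seven letter names (E-F-G-A-B-C-D) — that makes it a seventh of some quality.
Eb1 to D#2 spans 12 semitones — one semitone wider than the major seventh (11) — giving an augmented seventh.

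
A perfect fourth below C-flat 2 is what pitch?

Four letter names down from C: G.
Moving 5 semitones down from Cb2 (the size of a perfect fourth) reaches Gb1.

G-flat 1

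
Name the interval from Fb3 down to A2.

Descending from Fb3 to A2 is the same interval as ascending A2 to Fb3.
A to F spans six letter names (A-B-C-D-E-F): a sixth.
The major sixth is 9 semitones; here we have 7, two semitones narrower: diminished.

diminished sixth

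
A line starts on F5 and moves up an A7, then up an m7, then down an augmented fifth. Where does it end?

G6

F5 up an augmented seventh → E#6 (12 semitones).
E#6 up a minor seventh → D#7 (10 semitones).
An augmented fifth down from D#7 is G6.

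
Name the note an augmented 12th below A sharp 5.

D 4

Five letters down from A (plus an octave) reaches D.
An augmented twelfth spans 20 semitones, so from A#5 the target pitch is D4.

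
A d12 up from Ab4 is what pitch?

Ebb6

The twelfth's letter: A up five letter names plus an octave → E.
A diminished twelfth spans 18 semitones, so from Ab4 the target pitch is Ebb6.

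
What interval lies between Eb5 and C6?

major sixth

E to C spans six letter names (E-F-G-A-B-C): a sixth.
The major sixth spans 9 semitones, and Eb5 to C6 is exactly 9 semitones — so this is a major sixth.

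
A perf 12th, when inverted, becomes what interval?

perfect 4th

First reduce the compound perfect twelfth to its simple form, a perfect fifth.
The rule of nine gives the new number: 9 − 5 = 4, so a fifth becomes a fourth.
Quality inverts too: perfect stays perfect. That makes the inversion a perfect fourth.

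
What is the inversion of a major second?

minor seventh

Inverted interval numbers add to nine, so a second pairs with a seventh (2 + 7 = 9).
Quality inverts too: major becomes minor. That makes the inversion a minor seventh.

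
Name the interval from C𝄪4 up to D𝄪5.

C to D spans two letter names (C-D), plus an octave: a ninth.
Counting semitones, C##4→D##5 is 14, which is the major ninth.
(Equivalently, a compound major second: a major second plus an octave.)

major ninth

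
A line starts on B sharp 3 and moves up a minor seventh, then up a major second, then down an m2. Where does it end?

A double-sharp 4

B#3 up a minor seventh → A#4 (10 semitones).
Up a major second from A#4: B#4 (2 semitones up).
B#4 down a minor second → A##4 (1 semitone).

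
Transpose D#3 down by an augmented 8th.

D2

An octave keeps the letter name D, an octave down from D.
An augmented octave is 13 semitones; 13 semitones down from D#3 gives D2.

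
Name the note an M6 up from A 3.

F sharp 4

The sixth takes the letter from A up to F.
A major sixth spans 9 semitones, so from A3 the target pitch is F#4.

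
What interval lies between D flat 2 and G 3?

D to G spans four letter names (D-E-F-G), plus an octave, so the interval is some kind of eleventh.
The perfect eleventh is 17 semitones; here we have 18, one semitone wider: augmented.
(Equivalently, a compound augmented fourth: an augmented fourth plus an octave.)

augmented eleventh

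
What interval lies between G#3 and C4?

G to C spans four letter names (G-A-B-C), so the interval is some kind of fourth.
A perfect fourth would be 5 semitones; G#3 to C4 is 4, one semitone narrower, so the interval is diminished.

diminished 4th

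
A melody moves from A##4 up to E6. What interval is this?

doubly diminished 12th

A to E spans five letter names (A-B-C-D-E), plus an octave, so the interval is some kind of twelfth.
The perfect twelfth is 19 semitones; here we have 17, two semitones narrower: doubly diminished.
(Equivalently, a compound doubly diminished fifth: a doubly diminished fifth plus an octave.)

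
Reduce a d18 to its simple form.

diminished fourth

Take out 2 octaves (14 from the number): 18 − 14 = 4.
Quality carries through unchanged, so the simple form is a diminished fourth.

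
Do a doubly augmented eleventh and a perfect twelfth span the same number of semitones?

Yes

A doubly augmented eleventh = 19 semitones = a perfect twelfth; enharmonically equal.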